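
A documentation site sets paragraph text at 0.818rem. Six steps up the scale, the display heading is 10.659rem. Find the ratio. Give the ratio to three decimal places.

1.534

The ratio satisfies 0.818 × r⁶ = 10.659, so r = (10.659 / 0.818)^(1/6).
r = 13.0306^(1/6) ≈ 1.5340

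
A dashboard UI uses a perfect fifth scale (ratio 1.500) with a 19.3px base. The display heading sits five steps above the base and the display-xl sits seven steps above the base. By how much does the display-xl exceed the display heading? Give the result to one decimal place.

Step 5: 19.3 × 1.500⁵ = 146.559px
Step 7: 19.3 × 1.500⁷ = 329.759px
Difference: 329.759 − 146.559 = 183.200px

183.2px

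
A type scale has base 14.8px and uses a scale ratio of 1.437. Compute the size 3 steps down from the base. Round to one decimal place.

Each step on a modular scale multiplies by the ratio, so the size n steps from the base is base × ratioⁿ.
14.8 ÷ 1.437³ = 14.8 ÷ 2.96736 ≈ 4.99

5.0px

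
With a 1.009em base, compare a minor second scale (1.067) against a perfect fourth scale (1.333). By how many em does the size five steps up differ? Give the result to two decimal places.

2.85em

Minor second: 1.009 × 1.067⁵ = 1.3954em
Perfect fourth: 1.009 × 1.333⁵ = 4.2466em
Difference: 4.2466 − 1.3954 = 2.8512em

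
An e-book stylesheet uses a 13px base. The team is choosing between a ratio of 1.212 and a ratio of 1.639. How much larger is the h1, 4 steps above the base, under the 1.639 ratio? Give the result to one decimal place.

At 1.212: 13.0 × 1.212⁴ = 28.051px
At 1.639: 13.0 × 1.639⁴ = 93.812px
Difference: 93.812 − 28.051 = 65.761px

65.8px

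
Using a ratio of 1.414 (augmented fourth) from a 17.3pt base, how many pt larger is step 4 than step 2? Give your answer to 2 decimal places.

Step 2: 17.3 × 1.414² = 34.5896pt
Step 4: 17.3 × 1.414⁴ = 69.1582pt
Difference: 69.1582 − 34.5896 = 34.5686pt

34.57pt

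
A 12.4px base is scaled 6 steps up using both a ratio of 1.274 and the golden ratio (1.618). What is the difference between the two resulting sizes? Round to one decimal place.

169.5px

At 1.274: 12.4 × 1.274⁶ = 53.020px
Golden ratio: 12.4 × 1.618⁶ = 222.481px
Difference: 222.481 − 53.020 = 169.461px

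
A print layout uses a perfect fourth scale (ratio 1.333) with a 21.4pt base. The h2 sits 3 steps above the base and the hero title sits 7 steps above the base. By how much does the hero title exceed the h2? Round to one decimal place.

Step 3: 21.4 × 1.333³ = 50.688pt
Step 7: 21.4 × 1.333⁷ = 160.039pt
Difference: 160.039 − 50.688 = 109.351pt

109.4pt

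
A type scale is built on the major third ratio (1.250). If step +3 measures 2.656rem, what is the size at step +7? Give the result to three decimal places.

2.656 × 1.250⁴ = 2.656 × 2.44141 ≈ 6.484

6.484rem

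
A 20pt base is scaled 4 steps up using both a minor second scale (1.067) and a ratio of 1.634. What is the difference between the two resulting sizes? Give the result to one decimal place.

Minor second: 20.0 × 1.067⁴ = 25.923pt
At 1.634: 20.0 × 1.634⁴ = 142.573pt
Difference: 142.573 − 25.923 = 116.650pt

116.7pt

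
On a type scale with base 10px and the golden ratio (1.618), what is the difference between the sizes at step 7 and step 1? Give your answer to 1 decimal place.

274.1px

Step 1: 10.0 × 1.618 = 16.180px
Step 7: 10.0 × 1.618⁷ = 290.302px
Difference: 290.302 − 16.180 = 274.122px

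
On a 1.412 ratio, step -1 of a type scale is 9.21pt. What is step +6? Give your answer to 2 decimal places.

103.06pt

9.21 × 1.412⁷ = 9.21 × 11.19033 ≈ 103.063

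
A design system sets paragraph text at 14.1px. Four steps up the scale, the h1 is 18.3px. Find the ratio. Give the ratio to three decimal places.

r⁴ = 18.3 / 14.1, so r = (18.3/14.1)^(1/4).
r = 1.2979^(1/4) ≈ 1.0674

1.067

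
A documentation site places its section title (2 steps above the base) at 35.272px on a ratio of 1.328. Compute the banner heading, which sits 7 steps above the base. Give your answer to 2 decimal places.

35.272 × 1.328⁵ = 35.272 × 4.13038 ≈ 145.687

145.69px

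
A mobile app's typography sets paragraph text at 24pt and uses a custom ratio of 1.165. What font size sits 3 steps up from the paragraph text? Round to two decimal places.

37.95pt

24.0 × 1.165³ = 24.0 × 1.58117 ≈ 37.95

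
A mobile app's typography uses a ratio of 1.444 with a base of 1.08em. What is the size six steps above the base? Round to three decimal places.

A modular type scale is a geometric sequence: sizeₙ = base × rⁿ.
1.08 × 1.444⁶ = 1.08 × 9.06574 ≈ 9.791

9.791em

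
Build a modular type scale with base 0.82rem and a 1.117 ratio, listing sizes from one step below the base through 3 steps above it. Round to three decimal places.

Step -1: 0.82 ÷ 1.117 = 0.734
Step 0: 0.82rem
Step 1: 0.82 × 1.117 = 0.916
Step 2: 0.82 × 1.117² = 1.023
Step 3: 0.82 × 1.117³ = 1.143

0.734rem, 0.820rem, 0.916rem, 1.023rem, 1.143rem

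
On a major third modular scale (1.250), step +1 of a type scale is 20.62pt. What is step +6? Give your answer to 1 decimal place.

62.9pt

20.62 × 1.250⁵ = 20.62 × 3.05176 ≈ 62.927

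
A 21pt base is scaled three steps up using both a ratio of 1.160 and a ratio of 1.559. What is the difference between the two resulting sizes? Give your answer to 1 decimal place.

46.8pt

At 1.160: 21.0 × 1.160³ = 32.779pt
At 1.559: 21.0 × 1.559³ = 79.572pt
Difference: 79.572 − 32.779 = 46.793pt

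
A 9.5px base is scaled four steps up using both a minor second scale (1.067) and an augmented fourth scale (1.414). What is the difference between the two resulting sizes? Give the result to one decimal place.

Minor second: 9.5 × 1.067⁴ = 12.313px
Augmented fourth: 9.5 × 1.414⁴ = 37.977px
Difference: 37.977 − 12.313 = 25.664px

25.7px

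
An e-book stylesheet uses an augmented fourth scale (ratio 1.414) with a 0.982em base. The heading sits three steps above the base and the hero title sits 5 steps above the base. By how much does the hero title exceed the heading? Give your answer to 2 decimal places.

Step 3: 0.982 × 1.414³ = 2.7763em
Step 5: 0.982 × 1.414⁵ = 5.5508em
Difference: 5.5508 − 2.7763 = 2.7745em

2.77em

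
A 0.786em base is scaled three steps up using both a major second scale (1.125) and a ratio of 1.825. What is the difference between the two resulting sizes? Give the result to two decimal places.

Major second: 0.786 × 1.125³ = 1.1191em
At 1.825: 0.786 × 1.825³ = 4.7776em
Difference: 4.7776 − 1.1191 = 3.6585em

3.66em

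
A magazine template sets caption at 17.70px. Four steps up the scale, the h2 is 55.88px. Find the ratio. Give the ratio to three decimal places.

The ratio satisfies 17.70 × r⁴ = 55.88, so r = (55.88 / 17.70)^(1/4).
r = 3.1571^(1/4) ≈ 1.3330

1.333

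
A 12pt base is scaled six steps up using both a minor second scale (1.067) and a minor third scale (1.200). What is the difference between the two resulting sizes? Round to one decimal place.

18.1pt

Minor second: 12.0 × 1.067⁶ = 17.708pt
Minor third: 12.0 × 1.200⁶ = 35.832pt
Difference: 35.832 − 17.708 = 18.124pt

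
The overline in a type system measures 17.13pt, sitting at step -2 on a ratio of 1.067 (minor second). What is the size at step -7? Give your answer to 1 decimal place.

12.4pt

The gap is -7 − (-2) = -5 steps, so the factor is 1.067^-5.
17.13 ÷ 1.067⁵ = 17.13 ÷ 1.38300 ≈ 12.386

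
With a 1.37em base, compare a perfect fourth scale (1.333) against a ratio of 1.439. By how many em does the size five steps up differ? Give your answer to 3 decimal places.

2.687em

Perfect fourth: 1.37 × 1.333⁵ = 5.76596em
At 1.439: 1.37 × 1.439⁵ = 8.45327em
Difference: 8.45327 − 5.76596 = 2.68731em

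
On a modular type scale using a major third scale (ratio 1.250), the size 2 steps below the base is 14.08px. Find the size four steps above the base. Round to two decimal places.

14.08 × 1.250⁶ = 14.08 × 3.81470 ≈ 53.711

53.71px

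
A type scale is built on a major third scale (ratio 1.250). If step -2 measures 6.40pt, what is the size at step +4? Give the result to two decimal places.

The gap is 4 − (-2) = 6 steps, so the factor is 1.250^6.
6.40 × 1.250⁶ = 6.40 × 3.81470 ≈ 24.414

24.41pt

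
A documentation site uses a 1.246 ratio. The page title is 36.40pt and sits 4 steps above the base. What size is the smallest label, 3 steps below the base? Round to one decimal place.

The gap is -3 − (4) = -7 steps, so the factor is 1.246^-7.
36.40 ÷ 1.246⁷ = 36.40 ÷ 4.66258 ≈ 7.807

7.8pt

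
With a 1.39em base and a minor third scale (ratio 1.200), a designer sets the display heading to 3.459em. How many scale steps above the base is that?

1.200ⁿ = 3.459 / 1.39 = 2.4885
n = ln(2.4885) / ln(1.200) = 0.9117 / 0.1823 ≈ 5.00

5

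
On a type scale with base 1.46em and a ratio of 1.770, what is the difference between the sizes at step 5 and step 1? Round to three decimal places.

Step 1: 1.46 × 1.770 = 2.58420em
Step 5: 1.46 × 1.770⁵ = 25.36408em
Difference: 25.36408 − 2.58420 = 22.77988em

22.780em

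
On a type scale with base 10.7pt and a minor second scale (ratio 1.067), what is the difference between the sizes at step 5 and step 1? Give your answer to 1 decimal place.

3.4pt

Step 1: 10.7 × 1.067 = 11.417pt
Step 5: 10.7 × 1.067⁵ = 14.798pt
Difference: 14.798 − 11.417 = 3.381pt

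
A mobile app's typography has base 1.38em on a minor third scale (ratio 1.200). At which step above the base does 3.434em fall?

5

1.200ⁿ = 3.434 / 1.38 = 2.4884
n = ln(2.4884) / ln(1.200) = 0.9116 / 0.1823 ≈ 5.00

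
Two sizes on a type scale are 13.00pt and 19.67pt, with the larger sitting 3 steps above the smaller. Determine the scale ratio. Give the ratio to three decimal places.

The ratio satisfies 13.00 × r³ = 19.67, so r = (19.67 / 13.00)^(1/3).
r = 1.5131^(1/3) ≈ 1.1480

1.148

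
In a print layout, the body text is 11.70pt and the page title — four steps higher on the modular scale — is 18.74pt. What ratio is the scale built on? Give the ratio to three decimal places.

The ratio satisfies 11.70 × r⁴ = 18.74, so r = (18.74 / 11.70)^(1/4).
r = 1.6017^(1/4) ≈ 1.1250

1.125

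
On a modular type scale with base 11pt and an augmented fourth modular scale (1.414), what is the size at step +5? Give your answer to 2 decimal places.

62.18pt

11.0 × 1.414⁵ = 11.0 × 5.65258 ≈ 62.18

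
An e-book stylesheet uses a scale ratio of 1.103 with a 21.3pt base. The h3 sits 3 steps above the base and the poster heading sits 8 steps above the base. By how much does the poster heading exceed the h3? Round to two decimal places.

Step 3: 21.3 × 1.103³ = 28.5829pt
Step 8: 21.3 × 1.103⁸ = 46.6642pt
Difference: 46.6642 − 28.5829 = 18.0813pt

18.08pt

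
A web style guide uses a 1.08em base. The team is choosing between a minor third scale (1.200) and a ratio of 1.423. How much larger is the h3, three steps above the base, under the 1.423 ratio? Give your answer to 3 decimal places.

1.246em

Minor third: 1.08 × 1.200³ = 1.86624em
At 1.423: 1.08 × 1.423³ = 3.11199em
Difference: 3.11199 − 1.86624 = 1.24575em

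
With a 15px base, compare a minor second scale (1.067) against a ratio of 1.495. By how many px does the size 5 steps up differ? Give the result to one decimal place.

91.3px

Minor second: 15.0 × 1.067⁵ = 20.745px
At 1.495: 15.0 × 1.495⁵ = 112.020px
Difference: 112.020 − 20.745 = 91.275px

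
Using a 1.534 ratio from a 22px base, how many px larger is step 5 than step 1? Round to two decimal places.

Step 1: 22.0 × 1.534 = 33.7480px
Step 5: 22.0 × 1.534⁵ = 186.8743px
Difference: 186.8743 − 33.7480 = 153.1263px

153.13px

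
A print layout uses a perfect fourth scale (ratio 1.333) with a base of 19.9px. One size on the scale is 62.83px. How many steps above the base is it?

4

1.333ⁿ = 62.83 / 19.9 = 3.1573
n = ln(3.1573) / ln(1.333) = 1.1497 / 0.2874 ≈ 4.00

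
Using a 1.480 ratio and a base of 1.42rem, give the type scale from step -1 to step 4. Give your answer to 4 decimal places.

0.9595rem, 1.4200rem, 2.1016rem, 3.1104rem, 4.6033rem, 6.8130rem

Step -1: 1.42 ÷ 1.480 = 0.9595
Step 0: 1.42rem
Step 1: 1.42 × 1.480 = 2.1016
Step 2: 1.42 × 1.480² = 3.1104
Step 3: 1.42 × 1.480³ = 4.6033
Step 4: 1.42 × 1.480⁴ = 6.8130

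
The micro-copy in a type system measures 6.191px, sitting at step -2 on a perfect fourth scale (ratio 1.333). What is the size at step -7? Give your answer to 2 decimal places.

1.47px

6.191 ÷ 1.333⁵ = 6.191 ÷ 4.20873 ≈ 1.471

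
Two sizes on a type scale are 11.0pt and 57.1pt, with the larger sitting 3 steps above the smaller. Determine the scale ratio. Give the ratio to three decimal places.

1.731

The ratio satisfies 11.0 × r³ = 57.1, so r = (57.1 / 11.0)^(1/3).
r = 5.1909^(1/3) ≈ 1.7315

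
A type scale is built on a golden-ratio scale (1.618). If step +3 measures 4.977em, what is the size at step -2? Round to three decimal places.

Moving from step +3 to step -2 is 5 steps down, so divide by r⁵.
4.977 ÷ 1.618⁵ = 4.977 ÷ 11.08901 ≈ 0.449

0.449em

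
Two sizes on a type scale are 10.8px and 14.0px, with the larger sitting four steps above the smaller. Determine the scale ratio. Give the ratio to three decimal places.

The ratio satisfies 10.8 × r⁴ = 14.0, so r = (14.0 / 10.8)^(1/4).
r = 1.2963^(1/4) ≈ 1.0670

1.067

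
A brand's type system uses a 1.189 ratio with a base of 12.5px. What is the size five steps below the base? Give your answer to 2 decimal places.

12.5 ÷ 1.189⁵ = 12.5 ÷ 2.37634 ≈ 5.26

5.26px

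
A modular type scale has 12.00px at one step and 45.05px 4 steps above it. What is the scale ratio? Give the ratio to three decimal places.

r⁴ = 45.05 / 12.00, so r = (45.05/12.00)^(1/4).
r = 3.7542^(1/4) ≈ 1.3920

1.392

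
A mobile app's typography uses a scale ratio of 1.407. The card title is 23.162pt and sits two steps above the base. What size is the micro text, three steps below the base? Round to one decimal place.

23.162 ÷ 1.407⁵ = 23.162 ÷ 5.51405 ≈ 4.201

4.2pt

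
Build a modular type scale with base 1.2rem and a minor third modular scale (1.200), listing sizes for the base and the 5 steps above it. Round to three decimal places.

Step 0: 1.2rem
Step 1: 1.2 × 1.200 = 1.440
Step 2: 1.2 × 1.200² = 1.728
Step 3: 1.2 × 1.200³ = 2.074
Step 4: 1.2 × 1.200⁴ = 2.488
Step 5: 1.2 × 1.200⁵ = 2.986

1.200rem, 1.440rem, 1.728rem, 2.074rem, 2.488rem, 2.986rem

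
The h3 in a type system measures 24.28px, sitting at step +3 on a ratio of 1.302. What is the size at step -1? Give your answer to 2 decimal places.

The gap is -1 − (3) = -4 steps, so the factor is 1.302^-4.
24.28 ÷ 1.302⁴ = 24.28 ÷ 2.87372 ≈ 8.449

8.45px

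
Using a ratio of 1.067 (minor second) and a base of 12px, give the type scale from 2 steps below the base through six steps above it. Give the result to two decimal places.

Step -2: 12.0 ÷ 1.067² = 10.54
Step -1: 12.0 ÷ 1.067 = 11.25
Step 0: 12px
Step 1: 12.0 × 1.067 = 12.80
Step 2: 12.0 × 1.067² = 13.66
Step 3: 12.0 × 1.067³ = 14.58
Step 4: 12.0 × 1.067⁴ = 15.55
Step 5: 12.0 × 1.067⁵ = 16.60
Step 6: 12.0 × 1.067⁶ = 17.71

10.54px, 11.25px, 12.00px, 12.80px, 13.66px, 14.58px, 15.55px, 16.60px, 17.71px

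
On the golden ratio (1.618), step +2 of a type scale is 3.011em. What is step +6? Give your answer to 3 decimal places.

3.011 × 1.618⁴ = 3.011 × 6.85353 ≈ 20.636

20.636em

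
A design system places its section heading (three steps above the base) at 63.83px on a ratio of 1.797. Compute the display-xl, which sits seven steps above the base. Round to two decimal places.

63.83 × 1.797⁴ = 63.83 × 10.42779 ≈ 665.606

665.61px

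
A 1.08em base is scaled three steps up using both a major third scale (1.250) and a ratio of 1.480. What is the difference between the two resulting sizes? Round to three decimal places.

Major third: 1.08 × 1.250³ = 2.10938em
At 1.480: 1.08 × 1.480³ = 3.50114em
Difference: 3.50114 − 2.10938 = 1.39176em

1.392em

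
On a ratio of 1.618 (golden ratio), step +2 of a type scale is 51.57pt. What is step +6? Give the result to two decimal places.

353.44pt

The gap is 6 − (2) = 4 steps, so the factor is 1.618^4.
51.57 × 1.618⁴ = 51.57 × 6.85353 ≈ 353.436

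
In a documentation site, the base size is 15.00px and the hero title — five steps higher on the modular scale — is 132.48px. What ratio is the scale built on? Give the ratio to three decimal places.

r⁵ = 132.48 / 15.00, so r = (132.48/15.00)^(1/5).
r = 8.8320^(1/5) ≈ 1.5460

1.546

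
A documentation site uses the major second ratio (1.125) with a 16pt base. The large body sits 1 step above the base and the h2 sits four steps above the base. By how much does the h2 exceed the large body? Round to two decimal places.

Step 1: 16.0 × 1.125 = 18.0000pt
Step 4: 16.0 × 1.125⁴ = 25.6289pt
Difference: 25.6289 − 18.0000 = 7.6289pt

7.63pt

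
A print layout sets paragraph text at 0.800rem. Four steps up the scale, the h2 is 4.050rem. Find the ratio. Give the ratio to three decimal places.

1.500

r⁴ = 4.050 / 0.800, so r = (4.050/0.800)^(1/4).
r = 5.0625^(1/4) ≈ 1.5000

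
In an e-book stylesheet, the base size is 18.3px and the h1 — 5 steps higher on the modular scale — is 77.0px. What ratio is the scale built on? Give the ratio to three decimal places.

r⁵ = 77.0 / 18.3, so r = (77.0/18.3)^(1/5).
r = 4.2077^(1/5) ≈ 1.3329

1.333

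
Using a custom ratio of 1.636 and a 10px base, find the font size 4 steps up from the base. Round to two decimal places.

71.64px

Every step multiplies by the scale ratio.
10.0 × 1.636⁴ = 10.0 × 7.16363 ≈ 71.64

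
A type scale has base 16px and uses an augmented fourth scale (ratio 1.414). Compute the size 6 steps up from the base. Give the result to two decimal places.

127.88px

Each step on a modular scale multiplies by the ratio, so the size n steps from the base is base × ratioⁿ.
16.0 × 1.414⁶ = 16.0 × 7.99275 ≈ 127.88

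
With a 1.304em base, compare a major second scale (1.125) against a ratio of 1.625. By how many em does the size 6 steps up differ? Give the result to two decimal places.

21.37em

Major second: 1.304 × 1.125⁶ = 2.6436em
At 1.625: 1.304 × 1.625⁶ = 24.0103em
Difference: 24.0103 − 2.6436 = 21.3667em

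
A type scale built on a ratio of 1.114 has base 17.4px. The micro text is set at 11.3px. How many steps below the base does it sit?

1.114ⁿ = 17.4 / 11.3 = 1.5398
n = ln(1.5398) / ln(1.114) = 0.4317 / 0.1080 ≈ 4.00

4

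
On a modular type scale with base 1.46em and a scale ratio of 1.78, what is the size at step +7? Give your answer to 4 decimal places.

82.6595em

Every step multiplies by the scale ratio.
1.46 × 1.78⁷ = 1.46 × 56.61611 ≈ 82.6595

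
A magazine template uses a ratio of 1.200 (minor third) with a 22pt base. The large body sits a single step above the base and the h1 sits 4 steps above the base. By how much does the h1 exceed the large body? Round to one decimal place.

Step 1: 22.0 × 1.200 = 26.400pt
Step 4: 22.0 × 1.200⁴ = 45.619pt
Difference: 45.619 − 26.400 = 19.219pt

19.2pt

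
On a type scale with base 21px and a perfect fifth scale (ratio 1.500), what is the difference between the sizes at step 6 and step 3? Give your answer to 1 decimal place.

Step 3: 21.0 × 1.500³ = 70.875px
Step 6: 21.0 × 1.500⁶ = 239.203px
Difference: 239.203 − 70.875 = 168.328px

168.3px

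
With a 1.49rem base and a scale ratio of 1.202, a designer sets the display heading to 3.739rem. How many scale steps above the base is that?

5

1.202ⁿ = 3.739 / 1.49 = 2.5094
n = ln(2.5094) / ln(1.202) = 0.9200 / 0.1840 ≈ 5.00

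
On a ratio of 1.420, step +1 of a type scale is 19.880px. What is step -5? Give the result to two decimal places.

19.880 ÷ 1.420⁶ = 19.880 ÷ 8.19842 ≈ 2.425

2.42px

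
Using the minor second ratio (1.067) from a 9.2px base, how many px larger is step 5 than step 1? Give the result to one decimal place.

2.9px

Step 1: 9.2 × 1.067 = 9.816px
Step 5: 9.2 × 1.067⁵ = 12.724px
Difference: 12.724 − 9.816 = 2.908px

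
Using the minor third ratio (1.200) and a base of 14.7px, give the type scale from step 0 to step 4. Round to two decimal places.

Step 0: 14.7px
Step 1: 14.7 × 1.200 = 17.64
Step 2: 14.7 × 1.200² = 21.17
Step 3: 14.7 × 1.200³ = 25.40
Step 4: 14.7 × 1.200⁴ = 30.48

14.70px, 17.64px, 21.17px, 25.40px, 30.48px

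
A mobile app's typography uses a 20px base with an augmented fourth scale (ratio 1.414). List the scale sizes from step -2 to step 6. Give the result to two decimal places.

Step -2: 20.0 ÷ 1.414² = 10.00
Step -1: 20.0 ÷ 1.414 = 14.14
Step 0: 20px
Step 1: 20.0 × 1.414 = 28.28
Step 2: 20.0 × 1.414² = 39.99
Step 3: 20.0 × 1.414³ = 56.54
Step 4: 20.0 × 1.414⁴ = 79.95
Step 5: 20.0 × 1.414⁵ = 113.05
Step 6: 20.0 × 1.414⁶ = 159.86

10.00px, 14.14px, 20.00px, 28.28px, 39.99px, 56.54px, 79.95px, 113.05px, 159.86px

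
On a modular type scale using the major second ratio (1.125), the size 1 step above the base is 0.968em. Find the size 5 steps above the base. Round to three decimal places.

The gap is 5 − (1) = 4 steps, so the factor is 1.125^4.
0.968 × 1.125⁴ = 0.968 × 1.60181 ≈ 1.551

1.551em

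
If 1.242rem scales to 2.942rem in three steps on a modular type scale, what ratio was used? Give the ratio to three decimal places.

1.333

The ratio satisfies 1.242 × r³ = 2.942, so r = (2.942 / 1.242)^(1/3).
r = 2.3688^(1/3) ≈ 1.3330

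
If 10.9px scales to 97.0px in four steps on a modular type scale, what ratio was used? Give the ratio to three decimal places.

1.727

The ratio satisfies 10.9 × r⁴ = 97.0, so r = (97.0 / 10.9)^(1/4).
r = 8.8991^(1/4) ≈ 1.7272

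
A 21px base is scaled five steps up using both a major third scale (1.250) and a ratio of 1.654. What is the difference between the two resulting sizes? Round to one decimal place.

Major third: 21.0 × 1.250⁵ = 64.087px
At 1.654: 21.0 × 1.654⁵ = 259.954px
Difference: 259.954 − 64.087 = 195.867px

195.9px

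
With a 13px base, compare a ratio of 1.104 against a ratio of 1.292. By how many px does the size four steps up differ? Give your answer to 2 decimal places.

At 1.104: 13.0 × 1.104⁴ = 19.3117px
At 1.292: 13.0 × 1.292⁴ = 36.2237px
Difference: 36.2237 − 19.3117 = 16.9120px

16.91px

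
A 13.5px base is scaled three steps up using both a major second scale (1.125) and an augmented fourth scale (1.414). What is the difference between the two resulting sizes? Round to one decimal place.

Major second: 13.5 × 1.125³ = 19.222px
Augmented fourth: 13.5 × 1.414³ = 38.166px
Difference: 38.166 − 19.222 = 18.944px

18.9px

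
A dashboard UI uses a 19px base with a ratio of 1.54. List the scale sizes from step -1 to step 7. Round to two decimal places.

12.34px, 19.00px, 29.26px, 45.06px, 69.39px, 106.87px, 164.57px, 253.44px, 390.30px

Step -1: 19.0 ÷ 1.54 = 12.34
Step 0: 19px
Step 1: 19.0 × 1.54 = 29.26
Step 2: 19.0 × 1.54² = 45.06
Step 3: 19.0 × 1.54³ = 69.39
Step 4: 19.0 × 1.54⁴ = 106.87
Step 5: 19.0 × 1.54⁵ = 164.57
Step 6: 19.0 × 1.54⁶ = 253.44
Step 7: 19.0 × 1.54⁷ = 390.30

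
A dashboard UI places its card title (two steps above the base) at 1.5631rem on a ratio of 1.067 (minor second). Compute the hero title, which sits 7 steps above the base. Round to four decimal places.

2.1618rem

The gap is 7 − (2) = 5 steps, so the factor is 1.067^5.
1.5631 × 1.067⁵ = 1.5631 × 1.38300 ≈ 2.1618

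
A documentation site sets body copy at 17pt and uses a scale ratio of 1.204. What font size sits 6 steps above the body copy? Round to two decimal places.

51.79pt

17.0 × 1.204⁶ = 17.0 × 3.04620 ≈ 51.79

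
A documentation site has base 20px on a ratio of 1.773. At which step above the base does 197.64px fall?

4

1.773ⁿ = 197.64 / 20 = 9.8820
n = ln(9.8820) / ln(1.773) = 2.2907 / 0.5727 ≈ 4.00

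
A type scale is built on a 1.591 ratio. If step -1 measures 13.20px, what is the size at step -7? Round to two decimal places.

0.81px

13.20 ÷ 1.591⁶ = 13.20 ÷ 16.21889 ≈ 0.814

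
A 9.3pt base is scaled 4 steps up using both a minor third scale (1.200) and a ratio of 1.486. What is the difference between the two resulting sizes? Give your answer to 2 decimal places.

Minor third: 9.3 × 1.200⁴ = 19.2845pt
At 1.486: 9.3 × 1.486⁴ = 45.3480pt
Difference: 45.3480 − 19.2845 = 26.0635pt

26.06pt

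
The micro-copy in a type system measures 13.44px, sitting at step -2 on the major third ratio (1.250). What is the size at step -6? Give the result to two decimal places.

5.51px

The gap is -6 − (-2) = -4 steps, so the factor is 1.250^-4.
13.44 ÷ 1.250⁴ = 13.44 ÷ 2.44141 ≈ 5.505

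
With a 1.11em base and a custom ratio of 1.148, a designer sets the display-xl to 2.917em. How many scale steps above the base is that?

7

1.148ⁿ = 2.917 / 1.11 = 2.6279
n = ln(2.6279) / ln(1.148) = 0.9662 / 0.1380 ≈ 7.00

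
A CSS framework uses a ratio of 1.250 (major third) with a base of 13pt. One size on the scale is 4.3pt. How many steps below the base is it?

1.250ⁿ = 13 / 4.3 = 3.0233
n = ln(3.0233) / ln(1.250) = 1.1063 / 0.2231 ≈ 4.96

5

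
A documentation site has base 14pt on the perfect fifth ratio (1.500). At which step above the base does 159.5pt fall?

6

1.500ⁿ = 159.5 / 14 = 11.3929
n = ln(11.3929) / ln(1.500) = 2.4330 / 0.4055 ≈ 6.00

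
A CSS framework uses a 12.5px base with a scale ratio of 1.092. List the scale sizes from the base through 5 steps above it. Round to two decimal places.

Step 0: 12.5px
Step 1: 12.5 × 1.092 = 13.65
Step 2: 12.5 × 1.092² = 14.91
Step 3: 12.5 × 1.092³ = 16.28
Step 4: 12.5 × 1.092⁴ = 17.77
Step 5: 12.5 × 1.092⁵ = 19.41

12.50px, 13.65px, 14.91px, 16.28px, 17.77px, 19.41px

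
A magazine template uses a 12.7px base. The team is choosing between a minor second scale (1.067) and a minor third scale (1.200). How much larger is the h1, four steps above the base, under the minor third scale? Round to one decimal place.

Minor second: 12.7 × 1.067⁴ = 16.461px
Minor third: 12.7 × 1.200⁴ = 26.335px
Difference: 26.335 − 16.461 = 9.874px

9.9px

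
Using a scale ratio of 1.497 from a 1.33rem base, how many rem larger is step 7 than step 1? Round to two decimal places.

Step 1: 1.33 × 1.497 = 1.9910rem
Step 7: 1.33 × 1.497⁷ = 22.4081rem
Difference: 22.4081 − 1.9910 = 20.4171rem

20.42rem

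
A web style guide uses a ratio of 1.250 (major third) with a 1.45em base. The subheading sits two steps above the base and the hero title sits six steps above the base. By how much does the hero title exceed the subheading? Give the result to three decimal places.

3.266em

Step 2: 1.45 × 1.250² = 2.26562em
Step 6: 1.45 × 1.250⁶ = 5.53131em
Difference: 5.53131 − 2.26562 = 3.26569em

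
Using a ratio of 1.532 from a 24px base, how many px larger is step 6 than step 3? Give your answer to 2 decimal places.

Step 3: 24.0 × 1.532³ = 86.2954px
Step 6: 24.0 × 1.532⁶ = 310.2872px
Difference: 310.2872 − 86.2954 = 223.9918px

223.99px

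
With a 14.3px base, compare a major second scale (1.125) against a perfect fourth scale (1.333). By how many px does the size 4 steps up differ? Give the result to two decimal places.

22.24px

Major second: 14.3 × 1.125⁴ = 22.9058px
Perfect fourth: 14.3 × 1.333⁴ = 45.1499px
Difference: 45.1499 − 22.9058 = 22.2441px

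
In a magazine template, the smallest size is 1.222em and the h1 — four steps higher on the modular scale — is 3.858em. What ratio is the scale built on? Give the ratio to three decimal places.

1.333

r⁴ = 3.858 / 1.222, so r = (3.858/1.222)^(1/4).
r = 3.1571^(1/4) ≈ 1.3330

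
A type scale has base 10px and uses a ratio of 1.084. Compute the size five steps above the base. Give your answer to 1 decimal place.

15.0px

Each step on a modular scale multiplies by the ratio, so the size n steps from the base is base × ratioⁿ.
10.0 × 1.084⁵ = 10.0 × 1.49674 ≈ 14.97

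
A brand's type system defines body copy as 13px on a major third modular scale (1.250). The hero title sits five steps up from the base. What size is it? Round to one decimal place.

A modular type scale is a geometric sequence: sizeₙ = base × rⁿ.
13.0 × 1.250⁵ = 13.0 × 3.05176 ≈ 39.67

39.7px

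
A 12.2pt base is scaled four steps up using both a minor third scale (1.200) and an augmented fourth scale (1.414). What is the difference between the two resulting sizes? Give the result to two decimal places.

Minor third: 12.2 × 1.200⁴ = 25.2979pt
Augmented fourth: 12.2 × 1.414⁴ = 48.7705pt
Difference: 48.7705 − 25.2979 = 23.4726pt

23.47pt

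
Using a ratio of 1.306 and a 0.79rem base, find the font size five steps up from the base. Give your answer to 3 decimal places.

0.79 × 1.306⁵ = 0.79 × 3.79941 ≈ 3.002

3.002rem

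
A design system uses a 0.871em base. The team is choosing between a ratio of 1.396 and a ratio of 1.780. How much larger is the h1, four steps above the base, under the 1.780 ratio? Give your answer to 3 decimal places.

At 1.396: 0.871 × 1.396⁴ = 3.30796em
At 1.780: 0.871 × 1.780⁴ = 8.74376em
Difference: 8.74376 − 3.30796 = 5.43580em

5.436em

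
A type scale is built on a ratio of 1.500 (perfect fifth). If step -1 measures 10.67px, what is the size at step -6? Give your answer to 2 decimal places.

10.67 ÷ 1.500⁵ = 10.67 ÷ 7.59375 ≈ 1.405

1.41px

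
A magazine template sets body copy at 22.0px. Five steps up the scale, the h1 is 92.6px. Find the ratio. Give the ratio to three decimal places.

1.333

The ratio satisfies 22.0 × r⁵ = 92.6, so r = (92.6 / 22.0)^(1/5).
r = 4.2091^(1/5) ≈ 1.3330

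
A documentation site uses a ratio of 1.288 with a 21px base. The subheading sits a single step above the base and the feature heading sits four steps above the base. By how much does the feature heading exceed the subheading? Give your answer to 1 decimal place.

Step 1: 21.0 × 1.288 = 27.048px
Step 4: 21.0 × 1.288⁴ = 57.794px
Difference: 57.794 − 27.048 = 30.746px

30.7px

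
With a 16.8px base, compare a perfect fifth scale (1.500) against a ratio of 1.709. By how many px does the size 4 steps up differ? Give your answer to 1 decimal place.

Perfect fifth: 16.8 × 1.500⁴ = 85.050px
At 1.709: 16.8 × 1.709⁴ = 143.310px
Difference: 143.310 − 85.050 = 58.260px

58.3px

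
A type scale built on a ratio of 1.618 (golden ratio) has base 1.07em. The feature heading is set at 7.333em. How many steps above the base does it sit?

4

1.618ⁿ = 7.333 / 1.07 = 6.8533
n = ln(6.8533) / ln(1.618) = 1.9247 / 0.4812 ≈ 4.00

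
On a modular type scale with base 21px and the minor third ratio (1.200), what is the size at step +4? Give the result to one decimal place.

43.5px

Every step multiplies by the scale ratio.
21.0 × 1.200⁴ = 21.0 × 2.07360 ≈ 43.55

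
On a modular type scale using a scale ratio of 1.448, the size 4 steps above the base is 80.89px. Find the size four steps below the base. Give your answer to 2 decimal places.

80.89 ÷ 1.448⁸ = 80.89 ÷ 19.32629 ≈ 4.185

4.19px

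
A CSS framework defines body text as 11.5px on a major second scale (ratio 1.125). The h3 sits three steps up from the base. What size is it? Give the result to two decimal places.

16.37px

11.5 × 1.125³ = 11.5 × 1.42383 ≈ 16.37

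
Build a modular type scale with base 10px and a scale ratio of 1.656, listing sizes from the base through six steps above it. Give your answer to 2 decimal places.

Step 0: 10px
Step 1: 10.0 × 1.656 = 16.56
Step 2: 10.0 × 1.656² = 27.42
Step 3: 10.0 × 1.656³ = 45.41
Step 4: 10.0 × 1.656⁴ = 75.20
Step 5: 10.0 × 1.656⁵ = 124.54
Step 6: 10.0 × 1.656⁶ = 206.23

10.00px, 16.56px, 27.42px, 45.41px, 75.20px, 124.54px, 206.23px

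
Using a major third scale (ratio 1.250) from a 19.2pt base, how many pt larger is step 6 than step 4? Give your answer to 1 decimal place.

26.4pt

Step 4: 19.2 × 1.250⁴ = 46.875pt
Step 6: 19.2 × 1.250⁶ = 73.242pt
Difference: 73.242 − 46.875 = 26.367pt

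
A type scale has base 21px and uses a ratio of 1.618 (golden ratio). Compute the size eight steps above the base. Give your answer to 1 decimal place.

21.0 × 1.618⁸ = 21.0 × 46.97082 ≈ 986.39

986.4px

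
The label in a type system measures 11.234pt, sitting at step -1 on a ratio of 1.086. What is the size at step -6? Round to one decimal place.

7.4pt

Moving from step -1 to step -6 is 5 steps down, so divide by r⁵.
11.234 ÷ 1.086⁵ = 11.234 ÷ 1.51060 ≈ 7.437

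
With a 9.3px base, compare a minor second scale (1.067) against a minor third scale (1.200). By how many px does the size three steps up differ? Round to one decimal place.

4.8px

Minor second: 9.3 × 1.067³ = 11.297px
Minor third: 9.3 × 1.200³ = 16.070px
Difference: 16.070 − 11.297 = 4.773px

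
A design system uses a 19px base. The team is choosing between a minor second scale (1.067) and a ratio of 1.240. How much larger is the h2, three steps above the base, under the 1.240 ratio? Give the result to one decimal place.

13.1px

Minor second: 19.0 × 1.067³ = 23.081px
At 1.240: 19.0 × 1.240³ = 36.226px
Difference: 36.226 − 23.081 = 13.145px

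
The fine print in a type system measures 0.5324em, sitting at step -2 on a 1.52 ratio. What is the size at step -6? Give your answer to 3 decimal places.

Moving from step -2 to step -6 is 4 steps down, so divide by r⁴.
0.5324 ÷ 1.52⁴ = 0.5324 ÷ 5.33795 ≈ 0.100

0.100em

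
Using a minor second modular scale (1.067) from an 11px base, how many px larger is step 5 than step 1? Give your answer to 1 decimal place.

3.5px

Step 1: 11.0 × 1.067 = 11.737px
Step 5: 11.0 × 1.067⁵ = 15.213px
Difference: 15.213 − 11.737 = 3.476px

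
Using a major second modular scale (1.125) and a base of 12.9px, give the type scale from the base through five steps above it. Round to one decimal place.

12.9px, 14.5px, 16.3px, 18.4px, 20.7px, 23.2px

Step 0: 12.9px
Step 1: 12.9 × 1.125 = 14.5
Step 2: 12.9 × 1.125² = 16.3
Step 3: 12.9 × 1.125³ = 18.4
Step 4: 12.9 × 1.125⁴ = 20.7
Step 5: 12.9 × 1.125⁵ = 23.2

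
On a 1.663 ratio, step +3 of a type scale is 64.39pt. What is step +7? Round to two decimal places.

492.48pt

64.39 × 1.663⁴ = 64.39 × 7.64837 ≈ 492.479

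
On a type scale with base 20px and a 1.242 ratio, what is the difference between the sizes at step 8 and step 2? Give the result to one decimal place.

82.4px

Step 2: 20.0 × 1.242² = 30.851px
Step 8: 20.0 × 1.242⁸ = 113.241px
Difference: 113.241 − 30.851 = 82.390px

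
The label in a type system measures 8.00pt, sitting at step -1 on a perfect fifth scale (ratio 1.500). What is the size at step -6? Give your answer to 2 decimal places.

8.00 ÷ 1.500⁵ = 8.00 ÷ 7.59375 ≈ 1.053

1.05pt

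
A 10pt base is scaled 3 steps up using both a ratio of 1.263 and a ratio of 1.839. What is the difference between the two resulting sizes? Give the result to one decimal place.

At 1.263: 10.0 × 1.263³ = 20.147pt
At 1.839: 10.0 × 1.839³ = 62.194pt
Difference: 62.194 − 20.147 = 42.047pt

42.0pt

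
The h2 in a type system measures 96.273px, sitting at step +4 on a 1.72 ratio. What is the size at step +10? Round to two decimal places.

96.273 × 1.72⁶ = 96.273 × 25.89230 ≈ 2492.730

2492.73px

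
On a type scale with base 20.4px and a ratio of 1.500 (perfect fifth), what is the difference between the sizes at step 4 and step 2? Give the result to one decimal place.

57.4px

Step 2: 20.4 × 1.500² = 45.900px
Step 4: 20.4 × 1.500⁴ = 103.275px
Difference: 103.275 − 45.900 = 57.375px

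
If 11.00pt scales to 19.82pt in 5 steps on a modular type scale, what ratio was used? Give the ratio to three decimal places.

1.125

The ratio satisfies 11.00 × r⁵ = 19.82, so r = (19.82 / 11.00)^(1/5).
r = 1.8018^(1/5) ≈ 1.1250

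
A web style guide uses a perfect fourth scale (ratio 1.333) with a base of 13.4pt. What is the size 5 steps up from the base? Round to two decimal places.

Every step multiplies by the scale ratio.
13.4 × 1.333⁵ = 13.4 × 4.20873 ≈ 56.40

56.40pt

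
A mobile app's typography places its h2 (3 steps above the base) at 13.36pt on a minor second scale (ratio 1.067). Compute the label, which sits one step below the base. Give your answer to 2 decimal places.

10.31pt

Moving from step +3 to step -1 is 4 steps down, so divide by r⁴.
13.36 ÷ 1.067⁴ = 13.36 ÷ 1.29616 ≈ 10.307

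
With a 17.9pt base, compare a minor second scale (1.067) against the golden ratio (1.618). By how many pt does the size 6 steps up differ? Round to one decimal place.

Minor second: 17.9 × 1.067⁶ = 26.414pt
Golden ratio: 17.9 × 1.618⁶ = 321.162pt
Difference: 321.162 − 26.414 = 294.748pt

294.7pt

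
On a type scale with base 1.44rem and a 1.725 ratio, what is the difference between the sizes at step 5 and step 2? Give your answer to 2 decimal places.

Step 2: 1.44 × 1.725² = 4.2849rem
Step 5: 1.44 × 1.725⁵ = 21.9942rem
Difference: 21.9942 − 4.2849 = 17.7093rem

17.71rem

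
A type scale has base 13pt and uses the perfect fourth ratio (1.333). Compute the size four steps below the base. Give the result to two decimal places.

4.12pt

13.0 ÷ 1.333⁴ = 13.0 ÷ 3.15733 ≈ 4.12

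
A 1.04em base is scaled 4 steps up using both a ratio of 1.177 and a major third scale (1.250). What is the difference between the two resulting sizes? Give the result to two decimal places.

0.54em

At 1.177: 1.04 × 1.177⁴ = 1.9959em
Major third: 1.04 × 1.250⁴ = 2.5391em
Difference: 2.5391 − 1.9959 = 0.5432em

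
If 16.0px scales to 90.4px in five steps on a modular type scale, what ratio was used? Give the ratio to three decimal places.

1.414

r⁵ = 90.4 / 16.0, so r = (90.4/16.0)^(1/5).
r = 5.6500^(1/5) ≈ 1.4139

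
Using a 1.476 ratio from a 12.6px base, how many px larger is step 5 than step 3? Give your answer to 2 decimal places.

Step 3: 12.6 × 1.476³ = 40.5163px
Step 5: 12.6 × 1.476⁵ = 88.2678px
Difference: 88.2678 − 40.5163 = 47.7515px

47.75px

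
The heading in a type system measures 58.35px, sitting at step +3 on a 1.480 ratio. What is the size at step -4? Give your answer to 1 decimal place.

58.35 ÷ 1.480⁷ = 58.35 ÷ 15.55364 ≈ 3.752

3.8px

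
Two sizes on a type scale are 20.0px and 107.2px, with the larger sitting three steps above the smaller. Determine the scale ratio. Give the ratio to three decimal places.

1.750

r³ = 107.2 / 20.0, so r = (107.2/20.0)^(1/3).
r = 5.3600^(1/3) ≈ 1.7501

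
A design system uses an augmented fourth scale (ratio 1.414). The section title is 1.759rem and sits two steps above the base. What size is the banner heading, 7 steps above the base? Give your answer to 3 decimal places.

1.759 × 1.414⁵ = 1.759 × 5.65258 ≈ 9.943

9.943rem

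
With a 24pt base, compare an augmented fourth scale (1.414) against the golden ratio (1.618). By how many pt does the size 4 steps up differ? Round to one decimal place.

Augmented fourth: 24.0 × 1.414⁴ = 95.942pt
Golden ratio: 24.0 × 1.618⁴ = 164.485pt
Difference: 164.485 − 95.942 = 68.543pt

68.5pt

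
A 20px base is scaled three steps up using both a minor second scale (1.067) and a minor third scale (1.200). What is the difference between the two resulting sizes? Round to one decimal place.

10.3px

Minor second: 20.0 × 1.067³ = 24.295px
Minor third: 20.0 × 1.200³ = 34.560px
Difference: 34.560 − 24.295 = 10.265px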